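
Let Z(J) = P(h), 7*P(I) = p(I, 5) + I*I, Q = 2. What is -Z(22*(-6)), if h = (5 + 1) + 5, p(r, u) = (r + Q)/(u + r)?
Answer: -1949/112 ≈ -17.402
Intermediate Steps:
p(r, u) = (2 + r)/(r + u) (p(r, u) = (r + 2)/(u + r) = (2 + r)/(r + u))
h = 11 (h = 6 + 5 = 11)
P(I) = I**2/7 + (2 + I)/(7*(5 + I)) (P(I) = ((2 + I)/(I + 5) + I*I)/7 = ((2 + I)/(5 + I) + I**2)/7 = (I**2 + (2 + I)/(5 + I))/7 = I**2/7 + (2 + I)/(7*(5 + I)))
Z(J) = 1949/112 (Z(J) = (2 + 11 + 11**2*(5 + 11))/(7*(5 + 11)) = (1/7)*(2 + 11 + 121*16)/16 = (1/7)*(1/16)*(2 + 11 + 1936) = (1/7)*(1/16)*1949 = 1949/112)
-Z(22*(-6)) = -1*1949/112 = -1949/112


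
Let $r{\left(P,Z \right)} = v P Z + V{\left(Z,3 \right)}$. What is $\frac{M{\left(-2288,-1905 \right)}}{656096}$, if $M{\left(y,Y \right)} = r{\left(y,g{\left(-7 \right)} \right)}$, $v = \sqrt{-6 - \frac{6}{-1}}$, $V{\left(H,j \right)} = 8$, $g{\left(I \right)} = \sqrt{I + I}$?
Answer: $\frac{1}{82012} \approx 1.2193 \cdot 10^{-5}$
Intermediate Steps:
$g{\left(I \right)} = \sqrt{2} \sqrt{I}$ ($g{\left(I \right)} = \sqrt{2 I} = \sqrt{2} \sqrt{I}$)
$v = 0$ ($v = \sqrt{-6 - -6} = \sqrt{-6 + 6} = \sqrt{0} = 0$)
$r{\left(P,Z \right)} = 8$ ($r{\left(P,Z \right)} = 0 P Z + 8 = 0 Z + 8 = 0 + 8 = 8$)
$M{\left(y,Y \right)} = 8$
$\frac{M{\left(-2288,-1905 \right)}}{656096} = \frac{8}{656096} = 8 \cdot \frac{1}{656096} = \frac{1}{82012}$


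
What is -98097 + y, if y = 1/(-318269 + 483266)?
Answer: -16185710708/164997 ≈ -98097.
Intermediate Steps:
y = 1/164997 ≈ 6.0607e-6
-98097 + y = -98097 + 1/164997 = -16185710708/164997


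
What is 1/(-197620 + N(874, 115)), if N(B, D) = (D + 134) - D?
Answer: -1/197486 ≈ -5.0637e-6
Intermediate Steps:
N(B, D) = 134 (N(B, D) = (134 + D) - D = 134)
1/(-197620 + N(874, 115)) = 1/(-197620 + 134) = 1/(-197486) = -1/197486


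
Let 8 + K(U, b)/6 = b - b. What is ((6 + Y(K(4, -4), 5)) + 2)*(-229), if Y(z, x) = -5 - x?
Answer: 458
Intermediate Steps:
K(U, b) = -48 (K(U, b) = -48 + 6*(b - b) = -48 + 6*0 = -48 + 0 = -48)
((6 + Y(K(4, -4), 5)) + 2)*(-229) = ((6 + (-5 - 1*5)) + 2)*(-229) = ((6 + (-5 - 5)) + 2)*(-229) = ((6 - 10) + 2)*(-229) = (-4 + 2)*(-229) = -2*(-229) = 458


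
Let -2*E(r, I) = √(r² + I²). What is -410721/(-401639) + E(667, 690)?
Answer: 410721/401639 - 23*√1741/2 ≈ -478.82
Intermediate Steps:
E(r, I) = -√(I² + r²)/2 (E(r, I) = -√(r² + I²)/2 = -√(I² + r²)/2)
-410721/(-401639) + E(667, 690) = -410721/(-401639) - √(690² + 667²)/2 = -410721*(-1/401639) - √(476100 + 444889)/2 = 410721/401639 - 23*√1741/2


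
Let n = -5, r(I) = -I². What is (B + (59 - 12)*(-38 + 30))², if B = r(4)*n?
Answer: 87616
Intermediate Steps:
B = 80 (B = -1*4²*(-5) = -1*16*(-5) = -16*(-5) = 80)
(B + (59 - 12)*(-38 + 30))² = (80 + (59 - 12)*(-38 + 30))² = (80 + 47*(-8))² = (80 - 376)² = (-296)² = 87616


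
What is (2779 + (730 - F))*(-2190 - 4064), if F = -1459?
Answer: -31069872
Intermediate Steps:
(2779 + (730 - F))*(-2190 - 4064) = (2779 + (730 - 1*(-1459)))*(-2190 - 4064) = (2779 + (730 + 1459))*(-6254) = (2779 + 2189)*(-6254) = 4968*(-6254) = -31069872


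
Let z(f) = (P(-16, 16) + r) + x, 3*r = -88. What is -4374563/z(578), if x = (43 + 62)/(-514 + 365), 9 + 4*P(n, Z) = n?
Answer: 7821718644/64883 ≈ 1.2055e+5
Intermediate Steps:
P(n, Z) = -9/4 + n/4
x = -105/149 (x = 105/(-149) = 105*(-1/149) = -105/149 ≈ -0.70470)
r = -88/3 (r = (1/3)*(-88) = -88/3 ≈ -29.333)
z(f) = -64883/1788 (z(f) = ((-9/4 + (1/4)*(-16)) - 88/3) - 105/149 = ((-9/4 - 4) - 88/3) - 105/149 = (-25/4 - 88/3) - 105/149 = -427/12 - 105/149 = -64883/1788)
-4374563/z(578) = -4374563/(-64883/1788) = -4374563*(-1788/64883) = 7821718644/64883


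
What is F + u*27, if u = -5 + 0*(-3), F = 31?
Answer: -104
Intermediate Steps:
u = -5 (u = -5 + 0 = -5)
F + u*27 = 31 - 5*27 = 31 - 135 = -104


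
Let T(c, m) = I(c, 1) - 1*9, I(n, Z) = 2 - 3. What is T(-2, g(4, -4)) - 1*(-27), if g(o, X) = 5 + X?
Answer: 17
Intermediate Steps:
I(n, Z) = -1
T(c, m) = -10 (T(c, m) = -1 - 1*9 = -1 - 9 = -10)
T(-2, g(4, -4)) - 1*(-27) = -10 - 1*(-27) = -10 + 27 = 17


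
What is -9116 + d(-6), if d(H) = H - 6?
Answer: -9128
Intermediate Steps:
d(H) = -6 + H
-9116 + d(-6) = -9116 + (-6 - 6) = -9116 - 12 = -9128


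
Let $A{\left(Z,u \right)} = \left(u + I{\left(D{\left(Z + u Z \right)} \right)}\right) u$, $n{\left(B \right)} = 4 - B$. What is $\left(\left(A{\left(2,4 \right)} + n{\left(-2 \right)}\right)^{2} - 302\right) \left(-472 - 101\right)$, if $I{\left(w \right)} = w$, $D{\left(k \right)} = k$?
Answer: $-2029566$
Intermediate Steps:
$A{\left(Z,u \right)} = u \left(Z + u + Z u\right)$ ($A{\left(Z,u \right)} = \left(u + \left(Z + u Z\right)\right) u = \left(u + \left(Z + Z u\right)\right) u = \left(Z + u + Z u\right) u = u \left(Z + u + Z u\right)$)
$\left(\left(A{\left(2,4 \right)} + n{\left(-2 \right)}\right)^{2} - 302\right) \left(-472 - 101\right) = \left(\left(4 \left(4 + 2 \left(1 + 4\right)\right) + \left(4 - -2\right)\right)^{2} - 302\right) \left(-472 - 101\right) = \left(\left(4 \left(4 + 2 \cdot 5\right) + \left(4 + 2\right)\right)^{2} - 302\right) \left(-573\right) = \left(\left(4 \left(4 + 10\right) + 6\right)^{2} - 302\right) \left(-573\right) = \left(\left(4 \cdot 14 + 6\right)^{2} - 302\right) \left(-573\right) = \left(\left(56 + 6\right)^{2} - 302\right) \left(-573\right) = \left(62^{2} - 302\right) \left(-573\right) = \left(3844 - 302\right) \left(-573\right) = 3542 \left(-573\right) = -2029566$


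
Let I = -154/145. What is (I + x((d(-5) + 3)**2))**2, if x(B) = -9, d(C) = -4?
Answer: 2128681/21025 ≈ 101.25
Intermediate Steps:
I = -154/145 (I = -154*1/145 = -154/145 ≈ -1.0621)
(I + x((d(-5) + 3)**2))**2 = (-154/145 - 9)**2 = (-1459/145)**2 = 2128681/21025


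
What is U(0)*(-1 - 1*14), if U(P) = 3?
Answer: -45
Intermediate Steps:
U(0)*(-1 - 1*14) = 3*(-1 - 1*14) = 3*(-1 - 14) = 3*(-15) = -45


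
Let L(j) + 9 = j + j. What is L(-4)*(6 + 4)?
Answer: -170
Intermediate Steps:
L(j) = -9 + 2*j (L(j) = -9 + (j + j) = -9 + 2*j)
L(-4)*(6 + 4) = (-9 + 2*(-4))*(6 + 4) = (-9 - 8)*10 = -17*10 = -170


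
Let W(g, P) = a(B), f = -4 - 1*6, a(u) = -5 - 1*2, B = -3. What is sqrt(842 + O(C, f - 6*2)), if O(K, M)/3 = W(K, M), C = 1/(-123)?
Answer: sqrt(821) ≈ 28.653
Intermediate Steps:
a(u) = -7 (a(u) = -5 - 2 = -7)
f = -10 (f = -4 - 6 = -10)
C = -1/123 ≈ -0.0081301
W(g, P) = -7
O(K, M) = -21 (O(K, M) = 3*(-7) = -21)
sqrt(842 + O(C, f - 6*2)) = sqrt(842 - 21) = sqrt(821)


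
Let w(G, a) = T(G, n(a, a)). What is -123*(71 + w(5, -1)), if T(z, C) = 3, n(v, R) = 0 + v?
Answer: -9102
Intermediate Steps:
n(v, R) = v
w(G, a) = 3
-123*(71 + w(5, -1)) = -123*(71 + 3) = -123*74 = -9102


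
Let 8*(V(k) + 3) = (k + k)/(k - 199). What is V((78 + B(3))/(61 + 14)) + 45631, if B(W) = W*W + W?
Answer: 90252181/1978 ≈ 45628.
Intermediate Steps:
B(W) = W + W**2 (B(W) = W**2 + W = W + W**2)
V(k) = -3 + k/(4*(-199 + k)) (V(k) = -3 + ((k + k)/(k - 199))/8 = -3 + ((2*k)/(-199 + k))/8 = -3 + (2*k/(-199 + k))/8 = -3 + k/(4*(-199 + k)))
V((78 + B(3))/(61 + 14)) + 45631 = (2388 - 11*(78 + 3*(1 + 3))/(61 + 14))/(4*(-199 + (78 + 3*(1 + 3))/(61 + 14))) + 45631 = (2388 - 11*(78 + 3*4)/75)/(4*(-199 + (78 + 3*4)/75)) + 45631 = (2388 - 11*(78 + 12)/75)/(4*(-199 + (78 + 12)*(1/75))) + 45631 = (2388 - 990/75)/(4*(-199 + 90*(1/75))) + 45631 = (2388 - 11*6/5)/(4*(-199 + 6/5)) + 45631 = (2388 - 66/5)/(4*(-989/5)) + 45631 = (1/4)*(-5/989)*(11874/5) + 45631 = -5937/1978 + 45631 = 90252181/1978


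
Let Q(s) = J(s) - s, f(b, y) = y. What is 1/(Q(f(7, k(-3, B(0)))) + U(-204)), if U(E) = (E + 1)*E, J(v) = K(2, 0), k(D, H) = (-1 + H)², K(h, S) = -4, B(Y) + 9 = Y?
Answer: 1/41308 ≈ 2.4208e-5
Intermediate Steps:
B(Y) = -9 + Y
J(v) = -4
U(E) = E*(1 + E) (U(E) = (1 + E)*E = E*(1 + E))
Q(s) = -4 - s
1/(Q(f(7, k(-3, B(0)))) + U(-204)) = 1/((-4 - (-1 + (-9 + 0))²) - 204*(1 - 204)) = 1/((-4 - (-1 - 9)²) - 204*(-203)) = 1/((-4 - 1*(-10)²) + 41412) = 1/((-4 - 1*100) + 41412) = 1/((-4 - 100) + 41412) = 1/(-104 + 41412) = 1/41308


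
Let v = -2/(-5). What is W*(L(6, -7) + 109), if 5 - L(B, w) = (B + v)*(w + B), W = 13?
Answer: 7826/5 ≈ 1565.2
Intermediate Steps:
v = ⅖ (v = -2*(-⅕) = ⅖ ≈ 0.40000)
L(B, w) = 5 - (⅖ + B)*(B + w) (L(B, w) = 5 - (B + ⅖)*(w + B) = 5 - (⅖ + B)*(B + w))
W*(L(6, -7) + 109) = 13*((5 - 1*6² - ⅖*6 - ⅖*(-7) - 1*6*(-7)) + 109) = 13*((5 - 1*36 - 12/5 + 14/5 + 42) + 109) = 13*((5 - 36 - 12/5 + 14/5 + 42) + 109) = 13*(57/5 + 109) = 13*(602/5) = 7826/5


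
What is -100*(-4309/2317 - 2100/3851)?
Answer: 2145965900/8922767 ≈ 240.50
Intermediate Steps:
-100*(-4309/2317 - 2100/3851) = -100*(-21459659/8922767) = 2145965900/8922767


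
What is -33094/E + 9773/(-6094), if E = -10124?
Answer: 12841623/7711957 ≈ 1.6652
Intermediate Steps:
-33094/E + 9773/(-6094) = -33094/(-10124) + 9773/(-6094) = -33094*(-1/10124) + 9773*(-1/6094) = 16547/5062 - 9773/6094 = 12841623/7711957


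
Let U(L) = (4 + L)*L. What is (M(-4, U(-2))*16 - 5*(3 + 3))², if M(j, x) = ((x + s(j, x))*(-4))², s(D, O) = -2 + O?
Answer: 653824900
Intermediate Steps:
U(L) = L*(4 + L)
M(j, x) = (8 - 8*x)² (M(j, x) = ((x + (-2 + x))*(-4))² = ((-2 + 2*x)*(-4))² = (8 - 8*x)²)
(M(-4, U(-2))*16 - 5*(3 + 3))² = ((64*(-1 - 2*(4 - 2))²)*16 - 5*(3 + 3))² = ((64*(-1 - 2*2)²)*16 - 5*6)² = ((64*(-1 - 4)²)*16 - 30)² = ((64*(-5)²)*16 - 30)² = ((64*25)*16 - 30)² = (1600*16 - 30)² = (25600 - 30)² = 25570² = 653824900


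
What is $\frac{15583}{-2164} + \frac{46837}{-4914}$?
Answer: $- \frac{12709295}{759564} \approx -16.732$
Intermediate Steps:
$\frac{15583}{-2164} + \frac{46837}{-4914} = 15583 \left(- \frac{1}{2164}\right) + 46837 \left(- \frac{1}{4914}\right) = - \frac{15583}{2164} - \frac{6691}{702} = - \frac{12709295}{759564}$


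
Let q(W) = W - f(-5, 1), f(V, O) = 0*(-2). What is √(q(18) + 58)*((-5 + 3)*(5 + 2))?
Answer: -28*√19 ≈ -122.05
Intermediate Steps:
f(V, O) = 0
q(W) = W (q(W) = W - 1*0 = W + 0 = W)
√(q(18) + 58)*((-5 + 3)*(5 + 2)) = √(18 + 58)*((-5 + 3)*(5 + 2)) = √76*(-2*7) = (2*√19)*(-14) = -28*√19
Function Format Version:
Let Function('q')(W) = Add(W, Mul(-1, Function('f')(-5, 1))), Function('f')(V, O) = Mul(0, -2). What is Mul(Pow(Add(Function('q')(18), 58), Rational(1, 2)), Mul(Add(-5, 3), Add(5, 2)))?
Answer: Mul(-28, Pow(19, Rational(1, 2))) ≈ -122.05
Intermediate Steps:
Function('f')(V, O) = 0
Function('q')(W) = W (Function('q')(W) = Add(W, Mul(-1, 0)) = Add(W, 0) = W)
Mul(Pow(Add(Function('q')(18), 58), Rational(1, 2)), Mul(Add(-5, 3), Add(5, 2))) = Mul(Pow(Add(18, 58), Rational(1, 2)), Mul(Add(-5, 3), Add(5, 2))) = Mul(Pow(76, Rational(1, 2)), Mul(-2, 7)) = Mul(Mul(2, Pow(19, Rational(1, 2))), -14) = Mul(-28, Pow(19, Rational(1, 2)))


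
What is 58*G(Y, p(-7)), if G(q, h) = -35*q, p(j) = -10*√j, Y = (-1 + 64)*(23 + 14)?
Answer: -4731930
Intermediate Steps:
Y = 2331 (Y = 63*37 = 2331)
58*G(Y, p(-7)) = 58*(-35*2331) = 58*(-81585) = -4731930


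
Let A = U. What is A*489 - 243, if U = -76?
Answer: -37407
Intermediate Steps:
A = -76
A*489 - 243 = -76*489 - 243 = -37164 - 243 = -37407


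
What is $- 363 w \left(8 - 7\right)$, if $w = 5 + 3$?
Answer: $-2904$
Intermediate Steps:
$w = 8$
$- 363 w \left(8 - 7\right) = - 363 \cdot 8 \left(8 - 7\right) = - 363 \cdot 8 \cdot 1 = \left(-363\right) 8 = -2904$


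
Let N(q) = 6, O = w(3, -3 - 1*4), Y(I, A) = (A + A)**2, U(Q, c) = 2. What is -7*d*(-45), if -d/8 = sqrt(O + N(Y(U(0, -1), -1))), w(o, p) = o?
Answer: -7560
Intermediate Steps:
Y(I, A) = 4*A**2 (Y(I, A) = (2*A)**2 = 4*A**2)
O = 3
d = -24 (d = -8*sqrt(3 + 6) = -8*sqrt(9) = -8*3 = -24)
-7*d*(-45) = -7*(-24)*(-45) = 168*(-45) = -7560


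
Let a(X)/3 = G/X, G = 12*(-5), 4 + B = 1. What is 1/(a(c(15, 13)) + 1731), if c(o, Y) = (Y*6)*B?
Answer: 13/22513 ≈ 0.00057744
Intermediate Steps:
B = -3 (B = -4 + 1 = -3)
c(o, Y) = -18*Y (c(o, Y) = (Y*6)*(-3) = (6*Y)*(-3) = -18*Y)
G = -60
a(X) = -180/X (a(X) = 3*(-60/X) = -180/X)
1/(a(c(15, 13)) + 1731) = 1/(-180/((-18*13)) + 1731) = 1/(-180/(-234) + 1731) = 1/(-180*(-1/234) + 1731) = 1/(10/13 + 1731) = 1/(22513/13) = 13/22513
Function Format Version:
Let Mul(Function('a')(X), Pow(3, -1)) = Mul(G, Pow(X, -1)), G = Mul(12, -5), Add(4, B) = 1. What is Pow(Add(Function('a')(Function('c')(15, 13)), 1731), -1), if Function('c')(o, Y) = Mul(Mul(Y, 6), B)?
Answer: Rational(13, 22513) ≈ 0.00057744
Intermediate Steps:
B = -3 (B = Add(-4, 1) = -3)
Function('c')(o, Y) = Mul(-18, Y) (Function('c')(o, Y) = Mul(Mul(Y, 6), -3) = Mul(Mul(6, Y), -3) = Mul(-18, Y))
G = -60
Function('a')(X) = Mul(-180, Pow(X, -1)) (Function('a')(X) = Mul(3, Mul(-60, Pow(X, -1))) = Mul(-180, Pow(X, -1)))
Pow(Add(Function('a')(Function('c')(15, 13)), 1731), -1) = Pow(Add(Mul(-180, Pow(Mul(-18, 13), -1)), 1731), -1) = Pow(Add(Mul(-180, Pow(-234, -1)), 1731), -1) = Pow(Add(Mul(-180, Rational(-1, 234)), 1731), -1) = Pow(Add(Rational(10, 13), 1731), -1) = Pow(Rational(22513, 13), -1) = Rational(13, 22513)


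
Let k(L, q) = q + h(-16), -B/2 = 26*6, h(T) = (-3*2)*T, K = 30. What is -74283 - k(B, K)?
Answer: -74409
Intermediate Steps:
h(T) = -6*T
B = -312 (B = -52*6 = -2*156 = -312)
k(L, q) = 96 + q (k(L, q) = q - 6*(-16) = q + 96 = 96 + q)
-74283 - k(B, K) = -74283 - (96 + 30) = -74283 - 1*126 = -74283 - 126 = -74409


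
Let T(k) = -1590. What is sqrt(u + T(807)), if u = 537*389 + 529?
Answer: 2*sqrt(51958) ≈ 455.89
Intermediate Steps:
u = 209422 (u = 208893 + 529 = 209422)
sqrt(u + T(807)) = sqrt(209422 - 1590) = sqrt(207832) = 2*sqrt(51958)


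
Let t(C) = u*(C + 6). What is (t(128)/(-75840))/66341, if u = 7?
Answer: -469/2515650720 ≈ -1.8643e-7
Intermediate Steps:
t(C) = 42 + 7*C (t(C) = 7*(C + 6) = 7*(6 + C) = 42 + 7*C)
(t(128)/(-75840))/66341 = ((42 + 7*128)/(-75840))/66341 = ((42 + 896)*(-1/75840))*(1/66341) = (938*(-1/75840))*(1/66341) = -469/37920*1/66341 = -469/2515650720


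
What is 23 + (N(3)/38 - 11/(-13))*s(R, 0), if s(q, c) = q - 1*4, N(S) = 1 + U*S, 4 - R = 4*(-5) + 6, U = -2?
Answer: 8152/247 ≈ 33.004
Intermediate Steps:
R = 18 (R = 4 - (4*(-5) + 6) = 4 - (-20 + 6) = 4 - 1*(-14) = 4 + 14 = 18)
N(S) = 1 - 2*S
s(q, c) = -4 + q (s(q, c) = q - 4 = -4 + q)
23 + (N(3)/38 - 11/(-13))*s(R, 0) = 23 + ((1 - 2*3)/38 - 11/(-13))*(-4 + 18) = 23 + ((1 - 6)*(1/38) - 11*(-1/13))*14 = 23 + (-5*1/38 + 11/13)*14 = 23 + (-5/38 + 11/13)*14 = 23 + (353/494)*14 = 23 + 2471/247 = 8152/247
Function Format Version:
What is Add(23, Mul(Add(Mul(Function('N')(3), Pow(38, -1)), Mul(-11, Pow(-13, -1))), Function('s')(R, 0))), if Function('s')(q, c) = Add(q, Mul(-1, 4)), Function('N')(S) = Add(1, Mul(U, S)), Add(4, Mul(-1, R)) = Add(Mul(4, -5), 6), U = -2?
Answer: Rational(8152, 247) ≈ 33.004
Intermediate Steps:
R = 18 (R = Add(4, Mul(-1, Add(Mul(4, -5), 6))) = Add(4, Mul(-1, Add(-20, 6))) = Add(4, Mul(-1, -14)) = Add(4, 14) = 18)
Function('N')(S) = Add(1, Mul(-2, S))
Function('s')(q, c) = Add(-4, q) (Function('s')(q, c) = Add(q, -4) = Add(-4, q))
Add(23, Mul(Add(Mul(Function('N')(3), Pow(38, -1)), Mul(-11, Pow(-13, -1))), Function('s')(R, 0))) = Add(23, Mul(Add(Mul(Add(1, Mul(-2, 3)), Pow(38, -1)), Mul(-11, Pow(-13, -1))), Add(-4, 18))) = Add(23, Mul(Add(Mul(Add(1, -6), Rational(1, 38)), Mul(-11, Rational(-1, 13))), 14)) = Add(23, Mul(Add(Mul(-5, Rational(1, 38)), Rational(11, 13)), 14)) = Add(23, Mul(Add(Rational(-5, 38), Rational(11, 13)), 14)) = Add(23, Mul(Rational(353, 494), 14)) = Add(23, Rational(2471, 247)) = Rational(8152, 247)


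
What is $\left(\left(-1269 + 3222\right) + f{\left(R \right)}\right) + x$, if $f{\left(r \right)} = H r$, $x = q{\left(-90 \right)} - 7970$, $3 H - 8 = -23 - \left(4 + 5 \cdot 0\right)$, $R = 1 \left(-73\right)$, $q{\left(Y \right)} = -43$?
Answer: $- \frac{16793}{3} \approx -5597.7$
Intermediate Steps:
$R = -73$
$H = - \frac{19}{3}$ ($H = \frac{8}{3} + \frac{-23 - \left(4 + 5 \cdot 0\right)}{3} = \frac{8}{3} + \frac{-23 - \left(4 + 0\right)}{3} = \frac{8}{3} + \frac{-23 - 4}{3} = \frac{8}{3} + \frac{1}{3} \left(-27\right) = \frac{8}{3} - 9 = - \frac{19}{3} \approx -6.3333$)
$x = -8013$ ($x = -43 - 7970 = -8013$)
$f{\left(r \right)} = - \frac{19 r}{3}$
$\left(\left(-1269 + 3222\right) + f{\left(R \right)}\right) + x = \left(\left(-1269 + 3222\right) - - \frac{1387}{3}\right) - 8013 = \left(1953 + \frac{1387}{3}\right) - 8013 = \frac{7246}{3} - 8013 = - \frac{16793}{3}$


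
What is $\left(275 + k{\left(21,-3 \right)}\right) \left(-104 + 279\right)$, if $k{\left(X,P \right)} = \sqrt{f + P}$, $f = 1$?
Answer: $48125 + 175 i \sqrt{2} \approx 48125.0 + 247.49 i$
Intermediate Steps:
$k{\left(X,P \right)} = \sqrt{1 + P}$
$\left(275 + k{\left(21,-3 \right)}\right) \left(-104 + 279\right) = \left(275 + \sqrt{1 - 3}\right) \left(-104 + 279\right) = \left(275 + \sqrt{-2}\right) 175 = \left(275 + i \sqrt{2}\right) 175 = 48125 + 175 i \sqrt{2}$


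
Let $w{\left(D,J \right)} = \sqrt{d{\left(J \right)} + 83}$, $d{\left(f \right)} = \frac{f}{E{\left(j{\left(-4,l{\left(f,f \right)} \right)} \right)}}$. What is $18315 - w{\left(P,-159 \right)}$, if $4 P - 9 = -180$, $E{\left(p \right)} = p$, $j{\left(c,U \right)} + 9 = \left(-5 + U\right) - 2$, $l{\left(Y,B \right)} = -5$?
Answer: $18315 - \frac{\sqrt{4438}}{7} \approx 18305.0$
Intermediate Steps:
$j{\left(c,U \right)} = -16 + U$ ($j{\left(c,U \right)} = -9 + \left(\left(-5 + U\right) - 2\right) = -9 + \left(-7 + U\right) = -16 + U$)
$P = - \frac{171}{4}$ ($P = \frac{9}{4} + \frac{1}{4} \left(-180\right) = \frac{9}{4} - 45 = - \frac{171}{4} \approx -42.75$)
$d{\left(f \right)} = - \frac{f}{21}$ ($d{\left(f \right)} = \frac{f}{-16 - 5} = \frac{f}{-21} = f \left(- \frac{1}{21}\right) = - \frac{f}{21}$)
$w{\left(D,J \right)} = \sqrt{83 - \frac{J}{21}}$ ($w{\left(D,J \right)} = \sqrt{- \frac{J}{21} + 83} = \sqrt{83 - \frac{J}{21}}$)
$18315 - w{\left(P,-159 \right)} = 18315 - \frac{\sqrt{36603 - -3339}}{21} = 18315 - \frac{\sqrt{36603 + 3339}}{21} = 18315 - \frac{\sqrt{39942}}{21} = 18315 - \frac{3 \sqrt{4438}}{21} = 18315 - \frac{\sqrt{4438}}{7}$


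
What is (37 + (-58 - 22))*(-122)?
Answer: 5246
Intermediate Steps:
(37 + (-58 - 22))*(-122) = (37 - 80)*(-122) = -43*(-122) = 5246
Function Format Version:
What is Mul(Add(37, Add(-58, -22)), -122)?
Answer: 5246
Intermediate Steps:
Mul(Add(37, Add(-58, -22)), -122) = Mul(Add(37, -80), -122) = Mul(-43, -122) = 5246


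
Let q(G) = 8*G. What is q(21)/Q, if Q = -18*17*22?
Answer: -14/561 ≈ -0.024955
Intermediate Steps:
Q = -6732 (Q = -306*22 = -6732)
q(21)/Q = (8*21)/(-6732) = 168*(-1/6732) = -14/561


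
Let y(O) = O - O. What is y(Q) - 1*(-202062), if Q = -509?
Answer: 202062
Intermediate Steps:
y(O) = 0
y(Q) - 1*(-202062) = 0 - 1*(-202062) = 0 + 202062 = 202062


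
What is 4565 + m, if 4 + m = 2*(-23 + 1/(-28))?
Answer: 63209/14 ≈ 4514.9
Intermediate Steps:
m = -701/14 (m = -4 + 2*(-23 + 1/(-28)) = -4 + 2*(-23 - 1/28) = -4 + 2*(-645/28) = -4 - 645/14 = -701/14 ≈ -50.071)
4565 + m = 4565 - 701/14 = 63209/14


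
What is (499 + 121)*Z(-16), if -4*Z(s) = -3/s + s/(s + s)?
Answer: -1705/16 ≈ -106.56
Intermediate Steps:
Z(s) = -1/8 + 3/(4*s) (Z(s) = -(-3/s + s/(s + s))/4 = -(-3/s + s/((2*s)))/4 = -(-3/s + s*(1/(2*s)))/4 = -(-3/s + 1/2)/4 = -(1/2 - 3/s)/4 = -1/8 + 3/(4*s))
(499 + 121)*Z(-16) = (499 + 121)*((1/8)*(6 - 1*(-16))/(-16)) = 620*((1/8)*(-1/16)*(6 + 16)) = 620*((1/8)*(-1/16)*22) = 620*(-11/64) = -1705/16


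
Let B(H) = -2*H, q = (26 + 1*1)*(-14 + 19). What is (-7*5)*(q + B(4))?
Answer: -4445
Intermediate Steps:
q = 135 (q = (26 + 1)*5 = 27*5 = 135)
(-7*5)*(q + B(4)) = (-7*5)*(135 - 2*4) = -35*(135 - 8) = -35*127 = -4445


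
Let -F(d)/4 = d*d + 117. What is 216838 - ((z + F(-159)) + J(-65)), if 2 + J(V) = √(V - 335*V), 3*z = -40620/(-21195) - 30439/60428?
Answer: 81567602881427/256154292 - √21710 ≈ 3.1828e+5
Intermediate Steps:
z = 120628717/256154292 (z = (-40620/(-21195) - 30439/60428)/3 = (-40620*(-1/21195) - 30439*1/60428)/3 = (2708/1413 - 30439/60428)/3 = (⅓)*(120628717/85384764) = 120628717/256154292 ≈ 0.47092)
J(V) = -2 + √334*√(-V) (J(V) = -2 + √(V - 335*V) = -2 + √(-334*V) = -2 + √334*√(-V))
F(d) = -468 - 4*d² (F(d) = -4*(d*d + 117) = -4*(d² + 117) = -4*(117 + d²) = -468 - 4*d²)
216838 - ((z + F(-159)) + J(-65)) = 216838 - ((120628717/256154292 + (-468 - 4*(-159)²)) + (-2 + √334*√(-1*(-65)))) = 216838 - ((120628717/256154292 + (-468 - 4*25281)) + (-2 + √334*√65)) = 216838 - ((120628717/256154292 + (-468 - 101124)) + (-2 + √21710)) = 216838 - ((120628717/256154292 - 101592) + (-2 + √21710)) = 216838 - (-26023106204147/256154292 + (-2 + √21710)) = 216838 - (-26023618512731/256154292 + √21710) = 216838 + (26023618512731/256154292 - √21710) = 81567602881427/256154292 - √21710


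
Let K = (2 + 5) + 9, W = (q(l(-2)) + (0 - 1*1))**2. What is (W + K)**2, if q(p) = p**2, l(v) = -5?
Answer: 350464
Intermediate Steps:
W = 576 (W = ((-5)**2 + (0 - 1*1))**2 = (25 + (0 - 1))**2 = (25 - 1)**2 = 24**2 = 576)
K = 16 (K = 7 + 9 = 16)
(W + K)**2 = (576 + 16)**2 = 592**2 = 350464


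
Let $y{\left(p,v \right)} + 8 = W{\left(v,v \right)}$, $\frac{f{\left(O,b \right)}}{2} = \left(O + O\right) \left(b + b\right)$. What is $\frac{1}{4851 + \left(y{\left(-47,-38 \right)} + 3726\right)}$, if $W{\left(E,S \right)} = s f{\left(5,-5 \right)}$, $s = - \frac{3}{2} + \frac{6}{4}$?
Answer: $\frac{1}{8569} \approx 0.0001167$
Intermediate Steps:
$f{\left(O,b \right)} = 8 O b$ ($f{\left(O,b \right)} = 2 \left(O + O\right) \left(b + b\right) = 2 \cdot 2 O 2 b = 2 \cdot 4 O b = 8 O b$)
$s = 0$ ($s = \left(-3\right) \frac{1}{2} + 6 \cdot \frac{1}{4} = - \frac{3}{2} + \frac{3}{2} = 0$)
$W{\left(E,S \right)} = 0$ ($W{\left(E,S \right)} = 0 \cdot 8 \cdot 5 \left(-5\right) = 0 \left(-200\right) = 0$)
$y{\left(p,v \right)} = -8$ ($y{\left(p,v \right)} = -8 + 0 = -8$)
$\frac{1}{4851 + \left(y{\left(-47,-38 \right)} + 3726\right)} = \frac{1}{4851 + \left(-8 + 3726\right)} = \frac{1}{4851 + 3718} = \frac{1}{8569}$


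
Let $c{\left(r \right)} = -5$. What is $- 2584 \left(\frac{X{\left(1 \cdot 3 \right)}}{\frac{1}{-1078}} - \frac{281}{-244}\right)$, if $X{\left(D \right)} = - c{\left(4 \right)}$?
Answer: $\frac{849411834}{61} \approx 1.3925 \cdot 10^{7}$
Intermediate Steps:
$X{\left(D \right)} = 5$ ($X{\left(D \right)} = \left(-1\right) \left(-5\right) = 5$)
$- 2584 \left(\frac{X{\left(1 \cdot 3 \right)}}{\frac{1}{-1078}} - \frac{281}{-244}\right) = - 2584 \left(\frac{5}{\frac{1}{-1078}} - \frac{281}{-244}\right) = - 2584 \left(\frac{5}{- \frac{1}{1078}} - - \frac{281}{244}\right) = - 2584 \left(5 \left(-1078\right) + \frac{281}{244}\right) = - 2584 \left(-5390 + \frac{281}{244}\right) = \left(-2584\right) \left(- \frac{1314879}{244}\right) = \frac{849411834}{61}$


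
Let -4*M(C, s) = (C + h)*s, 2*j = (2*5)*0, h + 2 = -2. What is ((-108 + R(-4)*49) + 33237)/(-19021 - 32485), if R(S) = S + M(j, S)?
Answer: -32737/51506 ≈ -0.63560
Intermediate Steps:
h = -4 (h = -2 - 2 = -4)
j = 0 (j = ((2*5)*0)/2 = (10*0)/2 = (1/2)*0 = 0)
M(C, s) = -s*(-4 + C)/4 (M(C, s) = -(C - 4)*s/4 = -(-4 + C)*s/4 = -s*(-4 + C)/4)
R(S) = 2*S (R(S) = S + S*(4 - 1*0)/4 = S + S*(4 + 0)/4 = S + (1/4)*S*4 = S + S = 2*S)
((-108 + R(-4)*49) + 33237)/(-19021 - 32485) = ((-108 + (2*(-4))*49) + 33237)/(-19021 - 32485) = ((-108 - 8*49) + 33237)/(-51506) = ((-108 - 392) + 33237)*(-1/51506) = (-500 + 33237)*(-1/51506) = 32737*(-1/51506) = -32737/51506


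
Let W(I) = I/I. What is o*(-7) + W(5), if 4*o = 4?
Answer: -6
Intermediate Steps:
o = 1 (o = (¼)*4 = 1)
W(I) = 1
o*(-7) + W(5) = 1*(-7) + 1 = -7 + 1 = -6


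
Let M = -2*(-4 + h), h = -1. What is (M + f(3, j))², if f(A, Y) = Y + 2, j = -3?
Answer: 81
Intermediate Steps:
f(A, Y) = 2 + Y
M = 10 (M = -2*(-4 - 1) = -2*(-5) = 10)
(M + f(3, j))² = (10 + (2 - 3))² = (10 - 1)² = 9² = 81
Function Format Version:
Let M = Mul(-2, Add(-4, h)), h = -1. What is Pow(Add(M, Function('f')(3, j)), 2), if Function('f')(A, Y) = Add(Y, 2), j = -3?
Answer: 81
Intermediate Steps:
Function('f')(A, Y) = Add(2, Y)
M = 10 (M = Mul(-2, Add(-4, -1)) = Mul(-2, -5) = 10)
Pow(Add(M, Function('f')(3, j)), 2) = Pow(Add(10, Add(2, -3)), 2) = Pow(Add(10, -1), 2) = Pow(9, 2) = 81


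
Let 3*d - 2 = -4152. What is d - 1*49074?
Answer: -151372/3 ≈ -50457.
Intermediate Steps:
d = -4150/3 (d = ⅔ + (⅓)*(-4152) = ⅔ - 1384 = -4150/3 ≈ -1383.3)
d - 1*49074 = -4150/3 - 1*49074 = -4150/3 - 49074 = -151372/3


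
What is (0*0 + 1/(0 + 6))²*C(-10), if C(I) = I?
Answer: -5/18 ≈ -0.27778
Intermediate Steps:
(0*0 + 1/(0 + 6))²*C(-10) = (0*0 + 1/(0 + 6))²*(-10) = (0 + 1/6)²*(-10) = (0 + ⅙)²*(-10) = (⅙)²*(-10) = (1/36)*(-10) = -5/18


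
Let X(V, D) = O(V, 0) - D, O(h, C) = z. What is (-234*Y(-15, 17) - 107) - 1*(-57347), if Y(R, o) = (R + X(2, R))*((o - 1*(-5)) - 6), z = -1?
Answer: 60984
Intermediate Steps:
O(h, C) = -1
X(V, D) = -1 - D
Y(R, o) = 1 - o (Y(R, o) = (R + (-1 - R))*((o - 1*(-5)) - 6) = -((o + 5) - 6) = -((5 + o) - 6) = -(-1 + o) = 1 - o)
(-234*Y(-15, 17) - 107) - 1*(-57347) = (-234*(1 - 1*17) - 107) - 1*(-57347) = (-234*(1 - 17) - 107) + 57347 = (-234*(-16) - 107) + 57347 = (3744 - 107) + 57347 = 3637 + 57347 = 60984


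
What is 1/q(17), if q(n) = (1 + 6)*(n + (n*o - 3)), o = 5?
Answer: 1/693 ≈ 0.0014430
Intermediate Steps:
q(n) = -21 + 42*n (q(n) = (1 + 6)*(n + (n*5 - 3)) = 7*(n + (5*n - 3)) = 7*(n + (-3 + 5*n)) = 7*(-3 + 6*n) = -21 + 42*n)
1/q(17) = 1/(-21 + 42*17) = 1/(-21 + 714) = 1/693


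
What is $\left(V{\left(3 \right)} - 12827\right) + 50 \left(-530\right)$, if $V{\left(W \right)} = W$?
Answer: $-39324$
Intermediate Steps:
$\left(V{\left(3 \right)} - 12827\right) + 50 \left(-530\right) = \left(3 - 12827\right) + 50 \left(-530\right) = -12824 - 26500 = -39324$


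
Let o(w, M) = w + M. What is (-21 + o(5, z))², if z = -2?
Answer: 324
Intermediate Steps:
o(w, M) = M + w
(-21 + o(5, z))² = (-21 + (-2 + 5))² = (-21 + 3)² = (-18)² = 324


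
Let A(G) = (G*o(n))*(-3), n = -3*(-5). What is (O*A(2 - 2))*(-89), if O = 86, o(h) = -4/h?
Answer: 0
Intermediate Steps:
n = 15
A(G) = 4*G/5 (A(G) = (G*(-4/15))*(-3) = -4*G/15*(-3) = 4*G/5)
(O*A(2 - 2))*(-89) = (86*(4*(2 - 2)/5))*(-89) = (86*((⅘)*0))*(-89) = (86*0)*(-89) = 0*(-89) = 0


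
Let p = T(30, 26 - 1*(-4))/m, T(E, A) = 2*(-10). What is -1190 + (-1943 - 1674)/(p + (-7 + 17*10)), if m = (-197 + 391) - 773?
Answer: -114426673/94397 ≈ -1212.2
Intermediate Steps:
T(E, A) = -20
m = -579 (m = 194 - 773 = -579)
p = 20/579 (p = -20/(-579) = -20*(-1/579) = 20/579 ≈ 0.034542)
-1190 + (-1943 - 1674)/(p + (-7 + 17*10)) = -1190 + (-1943 - 1674)/(20/579 + (-7 + 17*10)) = -1190 - 3617/(20/579 + (-7 + 170)) = -1190 - 3617/(20/579 + 163) = -1190 - 3617/94397/579 = -1190 - 3617*579/94397 = -1190 - 2094243/94397 = -114426673/94397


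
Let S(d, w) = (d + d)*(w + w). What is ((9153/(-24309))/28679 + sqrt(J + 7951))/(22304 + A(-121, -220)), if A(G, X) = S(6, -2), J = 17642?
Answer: -1017/1723993804624 + sqrt(25593)/22256 ≈ 0.0071881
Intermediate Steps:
S(d, w) = 4*d*w (S(d, w) = (2*d)*(2*w) = 4*d*w)
A(G, X) = -48 (A(G, X) = 4*6*(-2) = -48)
((9153/(-24309))/28679 + sqrt(J + 7951))/(22304 + A(-121, -220)) = ((9153/(-24309))/28679 + sqrt(17642 + 7951))/(22304 - 48) = ((9153*(-1/24309))*(1/28679) + sqrt(25593))/22256 = (-1017/2701*1/28679 + sqrt(25593))*(1/22256) = (-1017/77461979 + sqrt(25593))*(1/22256) = -1017/1723993804624 + sqrt(25593)/22256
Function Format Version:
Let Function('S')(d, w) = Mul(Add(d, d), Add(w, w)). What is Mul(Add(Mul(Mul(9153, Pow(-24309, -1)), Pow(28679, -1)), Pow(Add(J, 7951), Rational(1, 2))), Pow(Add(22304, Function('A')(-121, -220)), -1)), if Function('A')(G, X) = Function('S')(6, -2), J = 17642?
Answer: Add(Rational(-1017, 1723993804624), Mul(Rational(1, 22256), Pow(25593, Rational(1, 2)))) ≈ 0.0071881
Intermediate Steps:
Function('S')(d, w) = Mul(4, d, w) (Function('S')(d, w) = Mul(Mul(2, d), Mul(2, w)) = Mul(4, d, w))
Function('A')(G, X) = -48 (Function('A')(G, X) = Mul(4, 6, -2) = -48)
Mul(Add(Mul(Mul(9153, Pow(-24309, -1)), Pow(28679, -1)), Pow(Add(J, 7951), Rational(1, 2))), Pow(Add(22304, Function('A')(-121, -220)), -1)) = Mul(Add(Mul(Mul(9153, Pow(-24309, -1)), Pow(28679, -1)), Pow(Add(17642, 7951), Rational(1, 2))), Pow(Add(22304, -48), -1)) = Mul(Add(Mul(Mul(9153, Rational(-1, 24309)), Rational(1, 28679)), Pow(25593, Rational(1, 2))), Pow(22256, -1)) = Mul(Add(Mul(Rational(-1017, 2701), Rational(1, 28679)), Pow(25593, Rational(1, 2))), Rational(1, 22256)) = Mul(Add(Rational(-1017, 77461979), Pow(25593, Rational(1, 2))), Rational(1, 22256)) = Add(Rational(-1017, 1723993804624), Mul(Rational(1, 22256), Pow(25593, Rational(1, 2))))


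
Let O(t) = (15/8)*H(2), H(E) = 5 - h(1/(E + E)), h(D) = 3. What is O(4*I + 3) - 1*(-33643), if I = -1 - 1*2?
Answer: 134587/4 ≈ 33647.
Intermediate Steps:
H(E) = 2 (H(E) = 5 - 1*3 = 5 - 3 = 2)
I = -3 (I = -1 - 2 = -3)
O(t) = 15/4 (O(t) = (15/8)*2 = 15/4)
O(4*I + 3) - 1*(-33643) = 15/4 - 1*(-33643) = 15/4 + 33643 = 134587/4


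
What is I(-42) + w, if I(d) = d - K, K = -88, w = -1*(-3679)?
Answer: 3725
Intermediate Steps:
w = 3679
I(d) = 88 + d (I(d) = d - 1*(-88) = d + 88 = 88 + d)
I(-42) + w = (88 - 42) + 3679 = 46 + 3679 = 3725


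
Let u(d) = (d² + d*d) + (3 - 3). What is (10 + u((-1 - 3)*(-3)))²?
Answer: 88804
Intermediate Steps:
u(d) = 2*d² (u(d) = (d² + d²) + 0 = 2*d² + 0 = 2*d²)
(10 + u((-1 - 3)*(-3)))² = (10 + 2*((-1 - 3)*(-3))²)² = (10 + 2*(-4*(-3))²)² = (10 + 2*12²)² = (10 + 2*144)² = (10 + 288)² = 298² = 88804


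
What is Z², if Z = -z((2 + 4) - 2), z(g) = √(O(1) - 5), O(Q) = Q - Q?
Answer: -5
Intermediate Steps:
O(Q) = 0
z(g) = I*√5 (z(g) = √(0 - 5) = √(-5) = I*√5)
Z = -I*√5 ≈ -2.2361*I
Z² = (-I*√5)² = -5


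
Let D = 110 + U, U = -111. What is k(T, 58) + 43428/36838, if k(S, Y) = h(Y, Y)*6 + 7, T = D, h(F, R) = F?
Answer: 6560459/18419 ≈ 356.18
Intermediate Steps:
D = -1 (D = 110 - 111 = -1)
T = -1
k(S, Y) = 7 + 6*Y (k(S, Y) = Y*6 + 7 = 6*Y + 7 = 7 + 6*Y)
k(T, 58) + 43428/36838 = (7 + 6*58) + 43428/36838 = (7 + 348) + 43428*(1/36838) = 355 + 21714/18419 = 6560459/18419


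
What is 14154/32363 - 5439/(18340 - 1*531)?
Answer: 76046229/576352667 ≈ 0.13194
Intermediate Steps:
14154/32363 - 5439/(18340 - 1*531) = 14154*(1/32363) - 5439/(18340 - 531) = 14154/32363 - 5439/17809 = 76046229/576352667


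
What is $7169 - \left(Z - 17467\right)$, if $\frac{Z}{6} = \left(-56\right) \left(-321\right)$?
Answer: $-83220$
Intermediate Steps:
$Z = 107856$ ($Z = 6 \left(\left(-56\right) \left(-321\right)\right) = 6 \cdot 17976 = 107856$)
$7169 - \left(Z - 17467\right) = 7169 - \left(107856 - 17467\right) = 7169 - 90389 = -83220$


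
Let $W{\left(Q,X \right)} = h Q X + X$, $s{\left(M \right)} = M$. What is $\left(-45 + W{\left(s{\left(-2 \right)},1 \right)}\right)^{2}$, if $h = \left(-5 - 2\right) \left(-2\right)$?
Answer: $5184$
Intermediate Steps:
$h = 14$ ($h = \left(-7\right) \left(-2\right) = 14$)
$W{\left(Q,X \right)} = X + 14 Q X$ ($W{\left(Q,X \right)} = 14 Q X + X = X + 14 Q X$)
$\left(-45 + W{\left(s{\left(-2 \right)},1 \right)}\right)^{2} = \left(-45 + 1 \left(1 + 14 \left(-2\right)\right)\right)^{2} = \left(-45 + 1 \left(1 - 28\right)\right)^{2} = \left(-45 + 1 \left(-27\right)\right)^{2} = \left(-45 - 27\right)^{2} = \left(-72\right)^{2} = 5184$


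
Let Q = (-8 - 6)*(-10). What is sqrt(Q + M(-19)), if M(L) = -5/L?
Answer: sqrt(50635)/19 ≈ 11.843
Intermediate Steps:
Q = 140 (Q = -14*(-10) = 140)
sqrt(Q + M(-19)) = sqrt(140 - 5/(-19)) = sqrt(140 - 5*(-1/19)) = sqrt(140 + 5/19) = sqrt(2665/19) = sqrt(50635)/19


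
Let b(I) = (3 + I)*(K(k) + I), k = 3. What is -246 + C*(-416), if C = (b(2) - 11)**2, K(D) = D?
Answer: -81782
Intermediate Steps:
b(I) = (3 + I)**2 (b(I) = (3 + I)*(3 + I) = (3 + I)**2)
C = 196 (C = ((9 + 2**2 + 6*2) - 11)**2 = ((9 + 4 + 12) - 11)**2 = (25 - 11)**2 = 14**2 = 196)
-246 + C*(-416) = -246 + 196*(-416) = -246 - 81536 = -81782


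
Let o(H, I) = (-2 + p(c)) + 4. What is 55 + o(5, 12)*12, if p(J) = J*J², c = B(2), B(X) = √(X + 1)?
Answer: 79 + 36*√3 ≈ 141.35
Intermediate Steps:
B(X) = √(1 + X)
c = √3 (c = √(1 + 2) = √3 ≈ 1.7320)
p(J) = J³
o(H, I) = 2 + 3*√3 (o(H, I) = (-2 + (√3)³) + 4 = (-2 + 3*√3) + 4 = 2 + 3*√3)
55 + o(5, 12)*12 = 55 + (2 + 3*√3)*12 = 55 + (24 + 36*√3) = 79 + 36*√3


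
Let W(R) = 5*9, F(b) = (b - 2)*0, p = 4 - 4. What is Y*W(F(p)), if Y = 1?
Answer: 45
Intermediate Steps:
p = 0
F(b) = 0 (F(b) = (-2 + b)*0 = 0)
W(R) = 45
Y*W(F(p)) = 1*45 = 45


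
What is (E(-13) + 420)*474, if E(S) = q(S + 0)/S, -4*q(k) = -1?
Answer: 5175843/26 ≈ 1.9907e+5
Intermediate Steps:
q(k) = 1/4 (q(k) = -1/4*(-1) = 1/4)
E(S) = 1/(4*S)
(E(-13) + 420)*474 = ((1/4)/(-13) + 420)*474 = ((1/4)*(-1/13) + 420)*474 = (-1/52 + 420)*474 = (21839/52)*474 = 5175843/26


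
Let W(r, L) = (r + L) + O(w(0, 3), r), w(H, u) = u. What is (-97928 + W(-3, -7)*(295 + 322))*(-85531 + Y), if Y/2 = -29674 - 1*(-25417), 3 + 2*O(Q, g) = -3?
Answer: 9963973705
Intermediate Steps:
O(Q, g) = -3 (O(Q, g) = -3/2 + (½)*(-3) = -3/2 - 3/2 = -3)
W(r, L) = -3 + L + r (W(r, L) = (r + L) - 3 = (L + r) - 3 = -3 + L + r)
Y = -8514 (Y = 2*(-29674 - 1*(-25417)) = 2*(-29674 + 25417) = 2*(-4257) = -8514)
(-97928 + W(-3, -7)*(295 + 322))*(-85531 + Y) = (-97928 + (-3 - 7 - 3)*(295 + 322))*(-85531 - 8514) = (-97928 - 13*617)*(-94045) = (-97928 - 8021)*(-94045) = -105949*(-94045) = 9963973705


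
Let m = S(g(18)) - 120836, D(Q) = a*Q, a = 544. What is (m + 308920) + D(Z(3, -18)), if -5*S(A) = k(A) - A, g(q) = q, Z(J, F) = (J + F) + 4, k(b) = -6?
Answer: 910524/5 ≈ 1.8210e+5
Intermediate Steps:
Z(J, F) = 4 + F + J (Z(J, F) = (F + J) + 4 = 4 + F + J)
S(A) = 6/5 + A/5 (S(A) = -(-6 - A)/5 = 6/5 + A/5)
D(Q) = 544*Q
m = -604156/5 (m = (6/5 + (⅕)*18) - 120836 = (6/5 + 18/5) - 120836 = 24/5 - 120836 = -604156/5 ≈ -1.2083e+5)
(m + 308920) + D(Z(3, -18)) = (-604156/5 + 308920) + 544*(4 - 18 + 3) = 940444/5 + 544*(-11) = 940444/5 - 5984 = 910524/5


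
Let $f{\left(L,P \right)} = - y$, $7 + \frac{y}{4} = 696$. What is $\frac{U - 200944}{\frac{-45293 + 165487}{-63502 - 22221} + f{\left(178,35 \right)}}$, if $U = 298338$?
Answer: $- \frac{4174452931}{118186391} \approx -35.321$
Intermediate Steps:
$y = 2756$ ($y = -28 + 4 \cdot 696 = -28 + 2784 = 2756$)
$f{\left(L,P \right)} = -2756$ ($f{\left(L,P \right)} = \left(-1\right) 2756 = -2756$)
$\frac{U - 200944}{\frac{-45293 + 165487}{-63502 - 22221} + f{\left(178,35 \right)}} = \frac{298338 - 200944}{\frac{-45293 + 165487}{-63502 - 22221} - 2756} = \frac{97394}{\frac{120194}{-85723} - 2756} = \frac{97394}{120194 \left(- \frac{1}{85723}\right) - 2756} = \frac{97394}{- \frac{120194}{85723} - 2756} = \frac{97394}{- \frac{236372782}{85723}} = 97394 \left(- \frac{85723}{236372782}\right) = - \frac{4174452931}{118186391}$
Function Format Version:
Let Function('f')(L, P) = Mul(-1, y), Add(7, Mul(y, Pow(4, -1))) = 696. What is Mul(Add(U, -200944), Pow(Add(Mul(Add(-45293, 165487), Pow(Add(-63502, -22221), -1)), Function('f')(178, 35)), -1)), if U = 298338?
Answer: Rational(-4174452931, 118186391) ≈ -35.321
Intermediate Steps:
y = 2756 (y = Add(-28, Mul(4, 696)) = Add(-28, 2784) = 2756)
Function('f')(L, P) = -2756 (Function('f')(L, P) = Mul(-1, 2756) = -2756)
Mul(Add(U, -200944), Pow(Add(Mul(Add(-45293, 165487), Pow(Add(-63502, -22221), -1)), Function('f')(178, 35)), -1)) = Mul(Add(298338, -200944), Pow(Add(Mul(Add(-45293, 165487), Pow(Add(-63502, -22221), -1)), -2756), -1)) = Mul(97394, Pow(Add(Mul(120194, Pow(-85723, -1)), -2756), -1)) = Mul(97394, Pow(Add(Mul(120194, Rational(-1, 85723)), -2756), -1)) = Mul(97394, Pow(Add(Rational(-120194, 85723), -2756), -1)) = Mul(97394, Pow(Rational(-236372782, 85723), -1)) = Mul(97394, Rational(-85723, 236372782)) = Rational(-4174452931, 118186391)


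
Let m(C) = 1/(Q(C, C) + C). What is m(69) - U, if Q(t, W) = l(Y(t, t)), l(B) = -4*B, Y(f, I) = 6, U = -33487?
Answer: 1506916/45 ≈ 33487.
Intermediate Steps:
Q(t, W) = -24 (Q(t, W) = -4*6 = -24)
m(C) = 1/(-24 + C)
m(69) - U = 1/(-24 + 69) - 1*(-33487) = 1/45 + 33487 = 1506916/45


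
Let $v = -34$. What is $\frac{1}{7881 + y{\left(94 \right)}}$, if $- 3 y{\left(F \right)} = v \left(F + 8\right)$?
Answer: $\frac{1}{9037} \approx 0.00011066$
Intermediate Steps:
$y{\left(F \right)} = \frac{272}{3} + \frac{34 F}{3}$ ($y{\left(F \right)} = - \frac{\left(-34\right) \left(F + 8\right)}{3} = - \frac{\left(-34\right) \left(8 + F\right)}{3} = - \frac{-272 - 34 F}{3} = \frac{272}{3} + \frac{34 F}{3}$)
$\frac{1}{7881 + y{\left(94 \right)}} = \frac{1}{7881 + \left(\frac{272}{3} + \frac{34}{3} \cdot 94\right)} = \frac{1}{7881 + \left(\frac{272}{3} + \frac{3196}{3}\right)} = \frac{1}{7881 + 1156} = \frac{1}{9037}$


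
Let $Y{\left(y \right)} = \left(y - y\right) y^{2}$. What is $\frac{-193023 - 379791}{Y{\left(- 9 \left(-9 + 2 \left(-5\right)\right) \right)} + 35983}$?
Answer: $- \frac{572814}{35983} \approx -15.919$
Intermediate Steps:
$Y{\left(y \right)} = 0$ ($Y{\left(y \right)} = 0 y^{2} = 0$)
$\frac{-193023 - 379791}{Y{\left(- 9 \left(-9 + 2 \left(-5\right)\right) \right)} + 35983} = \frac{-193023 - 379791}{0 + 35983} = - \frac{572814}{35983}$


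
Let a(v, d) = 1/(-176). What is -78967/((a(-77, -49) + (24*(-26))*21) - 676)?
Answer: 13898192/2425281 ≈ 5.7305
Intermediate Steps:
a(v, d) = -1/176
-78967/((a(-77, -49) + (24*(-26))*21) - 676) = -78967/((-1/176 + (24*(-26))*21) - 676) = -78967/((-1/176 - 624*21) - 676) = -78967/((-1/176 - 13104) - 676) = -78967/(-2306305/176 - 676) = -78967/(-2425281/176) = -78967*(-176/2425281) = 13898192/2425281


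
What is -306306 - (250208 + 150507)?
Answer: -707021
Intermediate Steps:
-306306 - (250208 + 150507) = -306306 - 1*400715 = -306306 - 400715 = -707021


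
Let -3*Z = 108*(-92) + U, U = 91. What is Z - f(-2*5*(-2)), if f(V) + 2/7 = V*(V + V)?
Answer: 52121/21 ≈ 2482.0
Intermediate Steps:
f(V) = -2/7 + 2*V**2 (f(V) = -2/7 + V*(V + V) = -2/7 + V*(2*V) = -2/7 + 2*V**2)
Z = 9845/3 (Z = -(108*(-92) + 91)/3 = -(-9936 + 91)/3 = -1/3*(-9845) = 9845/3 ≈ 3281.7)
Z - f(-2*5*(-2)) = 9845/3 - (-2/7 + 2*(-2*5*(-2))**2) = 9845/3 - (-2/7 + 2*(-10*(-2))**2) = 9845/3 - (-2/7 + 2*20**2) = 9845/3 - (-2/7 + 2*400) = 9845/3 - (-2/7 + 800) = 9845/3 - 1*5598/7 = 9845/3 - 5598/7 = 52121/21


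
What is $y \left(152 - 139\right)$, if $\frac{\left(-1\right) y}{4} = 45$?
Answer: $-2340$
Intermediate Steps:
$y = -180$ ($y = \left(-4\right) 45 = -180$)
$y \left(152 - 139\right) = - 180 \left(152 - 139\right) = \left(-180\right) 13 = -2340$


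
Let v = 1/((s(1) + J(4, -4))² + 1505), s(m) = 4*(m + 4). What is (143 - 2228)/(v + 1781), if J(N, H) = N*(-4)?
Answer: -3171285/2708902 ≈ -1.1707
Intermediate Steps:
J(N, H) = -4*N
s(m) = 16 + 4*m (s(m) = 4*(4 + m) = 16 + 4*m)
v = 1/1521 (v = 1/(((16 + 4*1) - 4*4)² + 1505) = 1/(((16 + 4) - 16)² + 1505) = 1/((20 - 16)² + 1505) = 1/(4² + 1505) = 1/(16 + 1505) = 1/1521 ≈ 0.00065746)
(143 - 2228)/(v + 1781) = (143 - 2228)/(1/1521 + 1781) = -2085/2708902/1521 = -2085*1521/2708902 = -3171285/2708902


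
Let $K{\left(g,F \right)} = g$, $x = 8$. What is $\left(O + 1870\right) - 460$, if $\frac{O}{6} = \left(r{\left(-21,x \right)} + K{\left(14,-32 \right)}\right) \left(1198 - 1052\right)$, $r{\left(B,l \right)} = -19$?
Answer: $-2970$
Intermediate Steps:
$O = -4380$ ($O = 6 \left(-19 + 14\right) \left(1198 - 1052\right) = 6 \left(\left(-5\right) 146\right) = 6 \left(-730\right) = -4380$)
$\left(O + 1870\right) - 460 = \left(-4380 + 1870\right) - 460 = -2510 - 460 = -2970$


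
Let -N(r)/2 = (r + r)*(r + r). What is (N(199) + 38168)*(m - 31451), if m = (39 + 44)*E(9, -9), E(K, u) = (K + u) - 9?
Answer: 8971650720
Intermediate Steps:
E(K, u) = -9 + K + u
N(r) = -8*r² (N(r) = -2*(r + r)*(r + r) = -2*2*r*2*r = -8*r²)
m = -747 (m = (39 + 44)*(-9 + 9 - 9) = 83*(-9) = -747)
(N(199) + 38168)*(m - 31451) = (-8*199² + 38168)*(-747 - 31451) = (-8*39601 + 38168)*(-32198) = (-316808 + 38168)*(-32198) = -278640*(-32198) = 8971650720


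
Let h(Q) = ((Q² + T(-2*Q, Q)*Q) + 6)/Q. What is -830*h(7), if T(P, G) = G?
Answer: -86320/7 ≈ -12331.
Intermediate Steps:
h(Q) = (6 + 2*Q²)/Q (h(Q) = ((Q² + Q*Q) + 6)/Q = ((Q² + Q²) + 6)/Q = (2*Q² + 6)/Q = (6 + 2*Q²)/Q)
-830*h(7) = -830*(2*7 + 6/7) = -830*(14 + 6*(⅐)) = -830*(14 + 6/7) = -830*104/7 = -86320/7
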